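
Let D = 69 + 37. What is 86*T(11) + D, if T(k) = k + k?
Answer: 1998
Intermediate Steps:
D = 106
T(k) = 2*k
86*T(11) + D = 86*(2*11) + 106 = 86*22 + 106 = 1892 + 106 = 1998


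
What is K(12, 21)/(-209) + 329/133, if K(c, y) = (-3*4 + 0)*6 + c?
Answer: 577/209 ≈ 2.7608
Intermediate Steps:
K(c, y) = -72 + c (K(c, y) = (-12 + 0)*6 + c = -12*6 + c = -72 + c)
K(12, 21)/(-209) + 329/133 = (-72 + 12)/(-209) + 329/133 = -60*(-1/209) + 329*(1/133) = 60/209 + 47/19 = 577/209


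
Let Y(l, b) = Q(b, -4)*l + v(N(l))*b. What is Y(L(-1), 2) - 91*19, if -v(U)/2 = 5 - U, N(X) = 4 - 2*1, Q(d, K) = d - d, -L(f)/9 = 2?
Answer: -1741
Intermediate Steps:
L(f) = -18 (L(f) = -9*2 = -18)
Q(d, K) = 0
N(X) = 2 (N(X) = 4 - 2 = 2)
v(U) = -10 + 2*U (v(U) = -2*(5 - U) = -10 + 2*U)
Y(l, b) = -6*b (Y(l, b) = 0*l + (-10 + 2*2)*b = 0 + (-10 + 4)*b = 0 - 6*b = -6*b)
Y(L(-1), 2) - 91*19 = -6*2 - 91*19 = -12 - 1729 = -1741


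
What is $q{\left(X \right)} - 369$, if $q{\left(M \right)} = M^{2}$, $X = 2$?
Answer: $-365$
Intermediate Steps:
$q{\left(X \right)} - 369 = 2^{2} - 369 = 4 - 369 = -365$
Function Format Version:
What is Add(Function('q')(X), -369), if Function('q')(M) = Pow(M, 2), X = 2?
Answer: -365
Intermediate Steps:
Add(Function('q')(X), -369) = Add(Pow(2, 2), -369) = Add(4, -369) = -365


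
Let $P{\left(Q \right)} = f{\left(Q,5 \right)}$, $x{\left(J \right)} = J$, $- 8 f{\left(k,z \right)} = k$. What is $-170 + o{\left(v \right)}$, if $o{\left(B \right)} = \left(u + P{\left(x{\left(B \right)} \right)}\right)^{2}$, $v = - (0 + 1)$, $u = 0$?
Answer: $- \frac{10879}{64} \approx -169.98$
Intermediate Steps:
$f{\left(k,z \right)} = - \frac{k}{8}$
$P{\left(Q \right)} = - \frac{Q}{8}$
$v = -1$ ($v = \left(-1\right) 1 = -1$)
$o{\left(B \right)} = \frac{B^{2}}{64}$ ($o{\left(B \right)} = \left(0 - \frac{B}{8}\right)^{2} = \left(- \frac{B}{8}\right)^{2} = \frac{B^{2}}{64}$)
$-170 + o{\left(v \right)} = -170 + \frac{\left(-1\right)^{2}}{64} = -170 + \frac{1}{64} \cdot 1 = -170 + \frac{1}{64} = - \frac{10879}{64}$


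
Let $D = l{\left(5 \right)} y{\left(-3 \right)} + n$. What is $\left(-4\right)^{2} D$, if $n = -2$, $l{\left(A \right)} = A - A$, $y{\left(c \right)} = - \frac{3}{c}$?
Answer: $-32$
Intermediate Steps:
$l{\left(A \right)} = 0$
$D = -2$ ($D = 0 \left(- \frac{3}{-3}\right) - 2 = 0 \left(\left(-3\right) \left(- \frac{1}{3}\right)\right) - 2 = 0 \cdot 1 - 2 = 0 - 2 = -2$)
$\left(-4\right)^{2} D = \left(-4\right)^{2} \left(-2\right) = 16 \left(-2\right) = -32$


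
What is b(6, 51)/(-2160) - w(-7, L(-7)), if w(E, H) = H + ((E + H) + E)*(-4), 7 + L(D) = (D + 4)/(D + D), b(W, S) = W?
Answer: -192427/2520 ≈ -76.360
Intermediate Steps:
L(D) = -7 + (4 + D)/(2*D) (L(D) = -7 + (D + 4)/(D + D) = -7 + (4 + D)/((2*D)) = -7 + (4 + D)*(1/(2*D)) = -7 + (4 + D)/(2*D))
w(E, H) = -8*E - 3*H (w(E, H) = H + (H + 2*E)*(-4) = H + (-8*E - 4*H) = -8*E - 3*H)
b(6, 51)/(-2160) - w(-7, L(-7)) = 6/(-2160) - (-8*(-7) - 3*(-13/2 + 2/(-7))) = 6*(-1/2160) - (56 - 3*(-13/2 + 2*(-⅐))) = -1/360 - (56 - 3*(-13/2 - 2/7)) = -1/360 - (56 - 3*(-95/14)) = -1/360 - (56 + 285/14) = -1/360 - 1*1069/14 = -1/360 - 1069/14 = -192427/2520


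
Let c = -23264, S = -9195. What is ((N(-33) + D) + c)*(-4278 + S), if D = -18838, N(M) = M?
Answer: 567684855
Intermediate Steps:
((N(-33) + D) + c)*(-4278 + S) = ((-33 - 18838) - 23264)*(-4278 - 9195) = (-18871 - 23264)*(-13473) = -42135*(-13473) = 567684855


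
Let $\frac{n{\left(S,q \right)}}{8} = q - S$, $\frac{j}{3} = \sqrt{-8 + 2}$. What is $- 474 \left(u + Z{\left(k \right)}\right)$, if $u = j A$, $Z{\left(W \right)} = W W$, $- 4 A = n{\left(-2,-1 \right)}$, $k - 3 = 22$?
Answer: $-296250 + 2844 i \sqrt{6} \approx -2.9625 \cdot 10^{5} + 6966.4 i$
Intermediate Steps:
$k = 25$ ($k = 3 + 22 = 25$)
$j = 3 i \sqrt{6}$ ($j = 3 \sqrt{-8 + 2} = 3 \sqrt{-6} = 3 i \sqrt{6} \approx 7.3485 i$)
$n{\left(S,q \right)} = - 8 S + 8 q$ ($n{\left(S,q \right)} = 8 \left(q - S\right) = - 8 S + 8 q$)
$A = -2$ ($A = - \frac{\left(-8\right) \left(-2\right) + 8 \left(-1\right)}{4} = - \frac{16 - 8}{4} = \left(- \frac{1}{4}\right) 8 = -2$)
$Z{\left(W \right)} = W^{2}$
$u = - 6 i \sqrt{6}$ ($u = 3 i \sqrt{6} \left(-2\right) = - 6 i \sqrt{6} \approx - 14.697 i$)
$- 474 \left(u + Z{\left(k \right)}\right) = - 474 \left(- 6 i \sqrt{6} + 25^{2}\right) = - 474 \left(- 6 i \sqrt{6} + 625\right) = - 474 \left(625 - 6 i \sqrt{6}\right) = -296250 + 2844 i \sqrt{6}$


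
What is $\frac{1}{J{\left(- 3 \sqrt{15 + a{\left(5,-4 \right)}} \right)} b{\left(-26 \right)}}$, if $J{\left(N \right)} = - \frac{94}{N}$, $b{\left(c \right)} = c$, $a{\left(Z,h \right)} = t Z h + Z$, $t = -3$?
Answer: $- \frac{3 \sqrt{5}}{611} \approx -0.010979$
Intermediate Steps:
$a{\left(Z,h \right)} = Z - 3 Z h$ ($a{\left(Z,h \right)} = - 3 Z h + Z = Z - 3 Z h$)
$\frac{1}{J{\left(- 3 \sqrt{15 + a{\left(5,-4 \right)}} \right)} b{\left(-26 \right)}} = \frac{1}{- \frac{94}{\left(-3\right) \sqrt{15 + 5 \left(1 - -12\right)}} \left(-26\right)} = \frac{1}{\left(-94\right) \frac{1}{\left(-3\right) \sqrt{15 + 5 \left(1 + 12\right)}}} \left(- \frac{1}{26}\right) = \frac{1}{\left(-94\right) \frac{1}{\left(-3\right) \sqrt{15 + 5 \cdot 13}}} \left(- \frac{1}{26}\right) = \frac{1}{\left(-94\right) \frac{1}{\left(-3\right) \sqrt{15 + 65}}} \left(- \frac{1}{26}\right) = \frac{1}{\left(-94\right) \frac{1}{\left(-3\right) \sqrt{80}}} \left(- \frac{1}{26}\right) = \frac{1}{\left(-94\right) \frac{1}{\left(-3\right) 4 \sqrt{5}}} \left(- \frac{1}{26}\right) = \frac{1}{\left(-94\right) \frac{1}{\left(-12\right) \sqrt{5}}} \left(- \frac{1}{26}\right) = \frac{1}{\left(-94\right) \left(- \frac{\sqrt{5}}{60}\right)} \left(- \frac{1}{26}\right) = \frac{1}{\frac{47}{30} \sqrt{5}} \left(- \frac{1}{26}\right) = \frac{6 \sqrt{5}}{47} \left(- \frac{1}{26}\right) = - \frac{3 \sqrt{5}}{611}$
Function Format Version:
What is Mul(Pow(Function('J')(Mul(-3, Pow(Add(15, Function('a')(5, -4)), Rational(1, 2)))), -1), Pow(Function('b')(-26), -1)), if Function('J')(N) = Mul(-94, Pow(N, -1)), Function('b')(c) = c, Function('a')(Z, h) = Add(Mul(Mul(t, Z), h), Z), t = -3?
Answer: Mul(Rational(-3, 611), Pow(5, Rational(1, 2))) ≈ -0.010979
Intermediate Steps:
Function('a')(Z, h) = Add(Z, Mul(-3, Z, h)) (Function('a')(Z, h) = Add(Mul(Mul(-3, Z), h), Z) = Add(Mul(-3, Z, h), Z) = Add(Z, Mul(-3, Z, h)))
Mul(Pow(Function('J')(Mul(-3, Pow(Add(15, Function('a')(5, -4)), Rational(1, 2)))), -1), Pow(Function('b')(-26), -1)) = Mul(Pow(Mul(-94, Pow(Mul(-3, Pow(Add(15, Mul(5, Add(1, Mul(-3, -4)))), Rational(1, 2))), -1)), -1), Pow(-26, -1)) = Mul(Pow(Mul(-94, Pow(Mul(-3, Pow(Add(15, Mul(5, Add(1, 12))), Rational(1, 2))), -1)), -1), Rational(-1, 26)) = Mul(Pow(Mul(-94, Pow(Mul(-3, Pow(Add(15, Mul(5, 13)), Rational(1, 2))), -1)), -1), Rational(-1, 26)) = Mul(Pow(Mul(-94, Pow(Mul(-3, Pow(Add(15, 65), Rational(1, 2))), -1)), -1), Rational(-1, 26)) = Mul(Pow(Mul(-94, Pow(Mul(-3, Pow(80, Rational(1, 2))), -1)), -1), Rational(-1, 26)) = Mul(Pow(Mul(-94, Pow(Mul(-3, Mul(4, Pow(5, Rational(1, 2)))), -1)), -1), Rational(-1, 26)) = Mul(Pow(Mul(-94, Pow(Mul(-12, Pow(5, Rational(1, 2))), -1)), -1), Rational(-1, 26)) = Mul(Pow(Mul(-94, Mul(Rational(-1, 60), Pow(5, Rational(1, 2)))), -1), Rational(-1, 26)) = Mul(Pow(Mul(Rational(47, 30), Pow(5, Rational(1, 2))), -1), Rational(-1, 26)) = Mul(Mul(Rational(6, 47), Pow(5, Rational(1, 2))), Rational(-1, 26)) = Mul(Rational(-3, 611), Pow(5, Rational(1, 2)))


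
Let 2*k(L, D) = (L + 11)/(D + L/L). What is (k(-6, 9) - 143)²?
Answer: 326041/16 ≈ 20378.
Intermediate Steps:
k(L, D) = (11 + L)/(2*(1 + D)) (k(L, D) = ((L + 11)/(D + L/L))/2 = ((11 + L)/(D + 1))/2 = ((11 + L)/(1 + D))/2 = (11 + L)/(2*(1 + D)))
(k(-6, 9) - 143)² = ((11 - 6)/(2*(1 + 9)) - 143)² = ((½)*5/10 - 143)² = ((½)*(⅒)*5 - 143)² = (¼ - 143)² = (-571/4)² = 326041/16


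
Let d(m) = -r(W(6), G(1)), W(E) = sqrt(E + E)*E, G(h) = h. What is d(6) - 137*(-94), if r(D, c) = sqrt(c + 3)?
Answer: 12876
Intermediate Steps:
W(E) = sqrt(2)*E**(3/2) (W(E) = sqrt(2*E)*E = (sqrt(2)*sqrt(E))*E = sqrt(2)*E**(3/2))
r(D, c) = sqrt(3 + c)
d(m) = -2 (d(m) = -sqrt(3 + 1) = -sqrt(4) = -1*2 = -2)
d(6) - 137*(-94) = -2 - 137*(-94) = -2 + 12878 = 12876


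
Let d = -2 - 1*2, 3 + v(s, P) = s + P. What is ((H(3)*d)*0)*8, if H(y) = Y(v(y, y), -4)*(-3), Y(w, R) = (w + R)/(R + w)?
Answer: 0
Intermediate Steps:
v(s, P) = -3 + P + s (v(s, P) = -3 + (s + P) = -3 + (P + s) = -3 + P + s)
Y(w, R) = 1 (Y(w, R) = (R + w)/(R + w) = 1)
d = -4 (d = -2 - 2 = -4)
H(y) = -3 (H(y) = 1*(-3) = -3)
((H(3)*d)*0)*8 = (-3*(-4)*0)*8 = (12*0)*8 = 0*8 = 0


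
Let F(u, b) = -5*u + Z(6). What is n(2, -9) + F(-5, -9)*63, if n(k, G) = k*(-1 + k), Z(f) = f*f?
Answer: 3845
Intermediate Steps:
Z(f) = f²
F(u, b) = 36 - 5*u (F(u, b) = -5*u + 6² = -5*u + 36 = 36 - 5*u)
n(2, -9) + F(-5, -9)*63 = 2*(-1 + 2) + (36 - 5*(-5))*63 = 2*1 + (36 + 25)*63 = 2 + 61*63 = 2 + 3843 = 3845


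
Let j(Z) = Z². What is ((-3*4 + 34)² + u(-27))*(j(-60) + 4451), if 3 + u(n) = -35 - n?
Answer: 3808123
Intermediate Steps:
u(n) = -38 - n (u(n) = -3 + (-35 - n) = -38 - n)
((-3*4 + 34)² + u(-27))*(j(-60) + 4451) = ((-3*4 + 34)² + (-38 - 1*(-27)))*((-60)² + 4451) = ((-12 + 34)² + (-38 + 27))*(3600 + 4451) = (22² - 11)*8051 = (484 - 11)*8051 = 473*8051 = 3808123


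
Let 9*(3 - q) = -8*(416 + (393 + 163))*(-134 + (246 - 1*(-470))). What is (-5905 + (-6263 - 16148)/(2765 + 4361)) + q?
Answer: 3541214785/7126 ≈ 4.9694e+5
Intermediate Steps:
q = 502851 (q = 3 - (-8)*(416 + (393 + 163))*(-134 + (246 - 1*(-470)))/9 = 3 - (-8)*(416 + 556)*(-134 + (246 + 470))/9 = 3 - (-8)*972*(-134 + 716)/9 = 3 - (-8)*972*582/9 = 3 - (-8)*565704/9 = 3 - 1/9*(-4525632) = 3 + 502848 = 502851)
(-5905 + (-6263 - 16148)/(2765 + 4361)) + q = (-5905 + (-6263 - 16148)/(2765 + 4361)) + 502851 = (-5905 - 22411/7126) + 502851 = -42101441/7126 + 502851 = 3541214785/7126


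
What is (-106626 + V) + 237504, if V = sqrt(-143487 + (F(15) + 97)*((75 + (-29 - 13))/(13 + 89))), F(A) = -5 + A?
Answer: 130878 + I*sqrt(165830954)/34 ≈ 1.3088e+5 + 378.75*I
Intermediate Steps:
V = I*sqrt(165830954)/34 (V = sqrt(-143487 + ((-5 + 15) + 97)*((75 + (-29 - 13))/(13 + 89))) = sqrt(-143487 + (10 + 97)*((75 - 42)/102)) = sqrt(-143487 + 107*(33*(1/102))) = sqrt(-143487 + 107*(11/34)) = sqrt(-143487 + 1177/34) = sqrt(-4877381/34) = I*sqrt(165830954)/34 ≈ 378.75*I)
(-106626 + V) + 237504 = (-106626 + I*sqrt(165830954)/34) + 237504 = 130878 + I*sqrt(165830954)/34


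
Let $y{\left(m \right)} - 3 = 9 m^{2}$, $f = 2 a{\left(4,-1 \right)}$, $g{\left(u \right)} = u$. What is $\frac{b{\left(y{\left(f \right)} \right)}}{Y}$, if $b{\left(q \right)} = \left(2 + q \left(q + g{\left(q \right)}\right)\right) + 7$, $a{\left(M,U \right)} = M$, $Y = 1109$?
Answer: $\frac{670491}{1109} \approx 604.59$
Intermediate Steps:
$f = 8$ ($f = 2 \cdot 4 = 8$)
$y{\left(m \right)} = 3 + 9 m^{2}$
$b{\left(q \right)} = 9 + 2 q^{2}$ ($b{\left(q \right)} = \left(2 + q \left(q + q\right)\right) + 7 = \left(2 + q 2 q\right) + 7 = \left(2 + 2 q^{2}\right) + 7 = 9 + 2 q^{2}$)
$\frac{b{\left(y{\left(f \right)} \right)}}{Y} = \frac{9 + 2 \left(3 + 9 \cdot 8^{2}\right)^{2}}{1109} = \left(9 + 2 \left(3 + 9 \cdot 64\right)^{2}\right) \frac{1}{1109} = \left(9 + 2 \left(3 + 576\right)^{2}\right) \frac{1}{1109} = \left(9 + 2 \cdot 579^{2}\right) \frac{1}{1109} = \left(9 + 2 \cdot 335241\right) \frac{1}{1109} = \left(9 + 670482\right) \frac{1}{1109} = 670491 \cdot \frac{1}{1109} = \frac{670491}{1109}$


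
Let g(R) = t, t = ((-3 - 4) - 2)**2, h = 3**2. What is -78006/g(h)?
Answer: -26002/27 ≈ -963.04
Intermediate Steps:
h = 9
t = 81 (t = (-7 - 2)**2 = (-9)**2 = 81)
g(R) = 81
-78006/g(h) = -78006/81 = -78006*1/81 = -26002/27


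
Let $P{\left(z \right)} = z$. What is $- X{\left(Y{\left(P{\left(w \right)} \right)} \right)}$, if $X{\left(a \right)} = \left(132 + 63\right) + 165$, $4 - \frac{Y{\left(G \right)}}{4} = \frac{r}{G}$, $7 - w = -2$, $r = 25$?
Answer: $-360$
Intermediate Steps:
$w = 9$ ($w = 7 - -2 = 7 + 2 = 9$)
$Y{\left(G \right)} = 16 - \frac{100}{G}$ ($Y{\left(G \right)} = 16 - 4 \frac{25}{G} = 16 - \frac{100}{G}$)
$X{\left(a \right)} = 360$ ($X{\left(a \right)} = 195 + 165 = 360$)
$- X{\left(Y{\left(P{\left(w \right)} \right)} \right)} = \left(-1\right) 360 = -360$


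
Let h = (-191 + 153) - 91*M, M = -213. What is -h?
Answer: -19345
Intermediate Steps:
h = 19345 (h = (-191 + 153) - 91*(-213) = -38 + 19383 = 19345)
-h = -1*19345 = -19345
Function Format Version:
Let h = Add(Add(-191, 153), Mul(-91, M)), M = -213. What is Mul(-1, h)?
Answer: -19345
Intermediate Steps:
h = 19345 (h = Add(Add(-191, 153), Mul(-91, -213)) = Add(-38, 19383) = 19345)
Mul(-1, h) = Mul(-1, 19345) = -19345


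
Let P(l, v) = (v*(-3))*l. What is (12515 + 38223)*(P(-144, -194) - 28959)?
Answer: -5721572046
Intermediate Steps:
P(l, v) = -3*l*v (P(l, v) = (-3*v)*l = -3*l*v)
(12515 + 38223)*(P(-144, -194) - 28959) = (12515 + 38223)*(-3*(-144)*(-194) - 28959) = 50738*(-83808 - 28959) = 50738*(-112767) = -5721572046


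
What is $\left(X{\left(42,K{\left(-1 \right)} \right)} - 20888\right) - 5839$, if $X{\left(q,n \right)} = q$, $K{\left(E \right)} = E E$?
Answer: $-26685$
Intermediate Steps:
$K{\left(E \right)} = E^{2}$
$\left(X{\left(42,K{\left(-1 \right)} \right)} - 20888\right) - 5839 = \left(42 - 20888\right) - 5839 = -20846 - 5839 = -26685$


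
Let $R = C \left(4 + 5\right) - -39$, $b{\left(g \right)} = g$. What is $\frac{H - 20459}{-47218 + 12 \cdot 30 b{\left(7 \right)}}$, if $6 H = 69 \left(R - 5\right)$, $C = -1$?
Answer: $\frac{40343}{89396} \approx 0.45128$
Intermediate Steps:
$R = 30$ ($R = - (4 + 5) - -39 = \left(-1\right) 9 + 39 = -9 + 39 = 30$)
$H = \frac{575}{2}$ ($H = \frac{69 \left(30 - 5\right)}{6} = \frac{69 \cdot 25}{6} = \frac{1}{6} \cdot 1725 = \frac{575}{2} \approx 287.5$)
$\frac{H - 20459}{-47218 + 12 \cdot 30 b{\left(7 \right)}} = \frac{\frac{575}{2} - 20459}{-47218 + 12 \cdot 30 \cdot 7} = - \frac{40343}{2 \left(-47218 + 360 \cdot 7\right)} = - \frac{40343}{2 \left(-47218 + 2520\right)} = - \frac{40343}{2 \left(-44698\right)} = \left(- \frac{40343}{2}\right) \left(- \frac{1}{44698}\right) = \frac{40343}{89396}$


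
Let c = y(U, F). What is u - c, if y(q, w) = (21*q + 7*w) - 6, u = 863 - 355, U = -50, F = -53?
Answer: 1935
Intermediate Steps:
u = 508
y(q, w) = -6 + 7*w + 21*q (y(q, w) = (7*w + 21*q) - 6 = -6 + 7*w + 21*q)
c = -1427 (c = -6 + 7*(-53) + 21*(-50) = -6 - 371 - 1050 = -1427)
u - c = 508 - 1*(-1427) = 508 + 1427 = 1935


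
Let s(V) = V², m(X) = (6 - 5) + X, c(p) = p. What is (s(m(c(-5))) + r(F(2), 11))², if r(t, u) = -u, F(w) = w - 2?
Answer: 25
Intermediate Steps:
F(w) = -2 + w
m(X) = 1 + X
(s(m(c(-5))) + r(F(2), 11))² = ((1 - 5)² - 1*11)² = ((-4)² - 11)² = (16 - 11)² = 5² = 25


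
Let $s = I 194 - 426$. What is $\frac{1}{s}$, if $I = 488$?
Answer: $\frac{1}{94246} \approx 1.0611 \cdot 10^{-5}$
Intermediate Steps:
$s = 94246$ ($s = 488 \cdot 194 - 426 = 94672 - 426 = 94246$)
$\frac{1}{s} = \frac{1}{94246}$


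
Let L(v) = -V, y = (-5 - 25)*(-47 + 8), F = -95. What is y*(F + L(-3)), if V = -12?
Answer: -97110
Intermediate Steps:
y = 1170 (y = -30*(-39) = 1170)
L(v) = 12 (L(v) = -1*(-12) = 12)
y*(F + L(-3)) = 1170*(-95 + 12) = 1170*(-83) = -97110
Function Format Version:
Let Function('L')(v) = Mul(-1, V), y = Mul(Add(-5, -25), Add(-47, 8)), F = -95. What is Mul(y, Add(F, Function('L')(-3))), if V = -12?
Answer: -97110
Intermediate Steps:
y = 1170 (y = Mul(-30, -39) = 1170)
Function('L')(v) = 12 (Function('L')(v) = Mul(-1, -12) = 12)
Mul(y, Add(F, Function('L')(-3))) = Mul(1170, Add(-95, 12)) = Mul(1170, -83) = -97110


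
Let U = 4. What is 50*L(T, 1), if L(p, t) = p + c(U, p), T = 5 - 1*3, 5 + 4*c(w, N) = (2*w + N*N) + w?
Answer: 475/2 ≈ 237.50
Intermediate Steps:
c(w, N) = -5/4 + N²/4 + 3*w/4 (c(w, N) = -5/4 + ((2*w + N*N) + w)/4 = -5/4 + ((2*w + N²) + w)/4 = -5/4 + ((N² + 2*w) + w)/4 = -5/4 + (N² + 3*w)/4 = -5/4 + (N²/4 + 3*w/4) = -5/4 + N²/4 + 3*w/4)
T = 2 (T = 5 - 3 = 2)
L(p, t) = 7/4 + p + p²/4 (L(p, t) = p + (-5/4 + p²/4 + (¾)*4) = p + (-5/4 + p²/4 + 3) = p + (7/4 + p²/4) = 7/4 + p + p²/4)
50*L(T, 1) = 50*(7/4 + 2 + (¼)*2²) = 50*(7/4 + 2 + (¼)*4) = 50*(7/4 + 2 + 1) = 50*(19/4) = 475/2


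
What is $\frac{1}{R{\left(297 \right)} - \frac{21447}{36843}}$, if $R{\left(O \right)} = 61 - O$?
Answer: $- \frac{12281}{2905465} \approx -0.0042269$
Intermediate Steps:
$\frac{1}{R{\left(297 \right)} - \frac{21447}{36843}} = \frac{1}{\left(61 - 297\right) - \frac{21447}{36843}} = \frac{1}{\left(61 - 297\right) - 21447 \cdot \frac{1}{36843}} = \frac{1}{-236 - \frac{7149}{12281}} = \frac{1}{- \frac{2905465}{12281}} = - \frac{12281}{2905465}$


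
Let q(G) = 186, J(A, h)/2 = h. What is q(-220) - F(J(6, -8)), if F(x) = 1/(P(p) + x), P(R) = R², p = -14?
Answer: 33479/180 ≈ 185.99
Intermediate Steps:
J(A, h) = 2*h
F(x) = 1/(196 + x) (F(x) = 1/((-14)² + x) = 1/(196 + x))
q(-220) - F(J(6, -8)) = 186 - 1/(196 + 2*(-8)) = 186 - 1/(196 - 16) = 186 - 1/180 = 33479/180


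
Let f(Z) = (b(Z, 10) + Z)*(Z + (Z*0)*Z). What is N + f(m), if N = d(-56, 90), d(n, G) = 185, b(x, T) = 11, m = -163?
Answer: 24961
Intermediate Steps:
f(Z) = Z*(11 + Z) (f(Z) = (11 + Z)*(Z + (Z*0)*Z) = (11 + Z)*(Z + 0*Z) = (11 + Z)*(Z + 0) = (11 + Z)*Z = Z*(11 + Z))
N = 185
N + f(m) = 185 - 163*(11 - 163) = 185 - 163*(-152) = 185 + 24776 = 24961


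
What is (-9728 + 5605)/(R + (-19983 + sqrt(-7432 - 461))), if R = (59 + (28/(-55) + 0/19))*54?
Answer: 69945437485/285430315578 + 12472075*I*sqrt(877)/285430315578 ≈ 0.24505 + 0.001294*I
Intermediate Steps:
R = 173718/55 (R = (59 + (28*(-1/55) + 0*(1/19)))*54 = (59 + (-28/55 + 0))*54 = (59 - 28/55)*54 = (3217/55)*54 = 173718/55 ≈ 3158.5)
(-9728 + 5605)/(R + (-19983 + sqrt(-7432 - 461))) = (-9728 + 5605)/(173718/55 + (-19983 + sqrt(-7432 - 461))) = -4123/(173718/55 + (-19983 + sqrt(-7893))) = -4123/(173718/55 + (-19983 + 3*I*sqrt(877))) = -4123/(-925347/55 + 3*I*sqrt(877))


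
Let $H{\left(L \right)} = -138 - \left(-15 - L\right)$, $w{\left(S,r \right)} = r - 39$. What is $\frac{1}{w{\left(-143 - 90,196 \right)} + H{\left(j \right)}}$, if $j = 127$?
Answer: $\frac{1}{161} \approx 0.0062112$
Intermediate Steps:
$w{\left(S,r \right)} = -39 + r$
$H{\left(L \right)} = -123 + L$ ($H{\left(L \right)} = -138 + \left(15 + L\right) = -123 + L$)
$\frac{1}{w{\left(-143 - 90,196 \right)} + H{\left(j \right)}} = \frac{1}{\left(-39 + 196\right) + \left(-123 + 127\right)} = \frac{1}{157 + 4} = \frac{1}{161}$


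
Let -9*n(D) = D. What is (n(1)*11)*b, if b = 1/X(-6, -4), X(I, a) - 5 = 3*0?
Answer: -11/45 ≈ -0.24444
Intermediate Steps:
X(I, a) = 5 (X(I, a) = 5 + 3*0 = 5 + 0 = 5)
n(D) = -D/9
b = ⅕ (b = 1/5 = ⅕ ≈ 0.20000)
(n(1)*11)*b = (-⅑*1*11)*(⅕) = -⅑*11*(⅕) = -11/9*⅕ = -11/45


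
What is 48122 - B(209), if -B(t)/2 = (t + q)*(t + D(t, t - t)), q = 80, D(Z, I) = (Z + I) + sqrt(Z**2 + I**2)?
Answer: 410528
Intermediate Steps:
D(Z, I) = I + Z + sqrt(I**2 + Z**2) (D(Z, I) = (I + Z) + sqrt(I**2 + Z**2) = I + Z + sqrt(I**2 + Z**2))
B(t) = -2*(80 + t)*(sqrt(t**2) + 2*t) (B(t) = -2*(t + 80)*(t + ((t - t) + t + sqrt((t - t)**2 + t**2))) = -2*(80 + t)*(t + (0 + t + sqrt(0**2 + t**2))) = -2*(80 + t)*(t + (0 + t + sqrt(0 + t**2))) = -2*(80 + t)*(t + (0 + t + sqrt(t**2))) = -2*(80 + t)*(t + (t + sqrt(t**2))) = -2*(80 + t)*(sqrt(t**2) + 2*t))
48122 - B(209) = 48122 - (-320*209 - 160*sqrt(209**2) - 2*209**2 - 2*209*(209 + sqrt(209**2))) = 48122 - (-66880 - 160*sqrt(43681) - 2*43681 - 2*209*(209 + sqrt(43681))) = 48122 - (-66880 - 160*209 - 87362 - 2*209*(209 + 209)) = 48122 - (-66880 - 33440 - 87362 - 2*209*418) = 48122 - (-66880 - 33440 - 87362 - 174724) = 48122 - 1*(-362406) = 48122 + 362406 = 410528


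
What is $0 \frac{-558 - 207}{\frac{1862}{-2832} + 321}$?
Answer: $0$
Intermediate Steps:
$0 \frac{-558 - 207}{\frac{1862}{-2832} + 321} = 0 \left(- \frac{765}{1862 \left(- \frac{1}{2832}\right) + 321}\right) = 0 \left(- \frac{765}{- \frac{931}{1416} + 321}\right) = 0 \left(- \frac{765}{\frac{453605}{1416}}\right) = 0 \left(\left(-765\right) \frac{1416}{453605}\right) = 0 \left(- \frac{216648}{90721}\right) = 0$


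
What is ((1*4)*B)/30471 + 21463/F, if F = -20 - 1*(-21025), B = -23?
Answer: 652066613/640043355 ≈ 1.0188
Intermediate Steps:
F = 21005 (F = -20 + 21025 = 21005)
((1*4)*B)/30471 + 21463/F = ((1*4)*(-23))/30471 + 21463/21005 = (4*(-23))*(1/30471) + 21463*(1/21005) = -92*1/30471 + 21463/21005 = -92/30471 + 21463/21005 = 652066613/640043355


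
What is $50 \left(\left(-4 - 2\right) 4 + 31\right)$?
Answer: $350$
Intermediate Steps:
$50 \left(\left(-4 - 2\right) 4 + 31\right) = 50 \left(\left(-6\right) 4 + 31\right) = 50 \left(-24 + 31\right) = 50 \cdot 7 = 350$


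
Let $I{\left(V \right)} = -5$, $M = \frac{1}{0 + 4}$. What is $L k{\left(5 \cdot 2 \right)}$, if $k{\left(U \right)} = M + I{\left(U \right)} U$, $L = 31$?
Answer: $- \frac{6169}{4} \approx -1542.3$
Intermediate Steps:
$M = \frac{1}{4} \approx 0.25$
$k{\left(U \right)} = \frac{1}{4} - 5 U$
$L k{\left(5 \cdot 2 \right)} = 31 \left(\frac{1}{4} - 5 \cdot 5 \cdot 2\right) = 31 \left(\frac{1}{4} - 50\right) = 31 \left(- \frac{199}{4}\right) = - \frac{6169}{4}$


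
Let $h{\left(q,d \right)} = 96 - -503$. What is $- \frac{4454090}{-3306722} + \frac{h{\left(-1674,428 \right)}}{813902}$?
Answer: $\frac{1813586742829}{1345673824622} \approx 1.3477$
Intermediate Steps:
$h{\left(q,d \right)} = 599$ ($h{\left(q,d \right)} = 96 + 503 = 599$)
$- \frac{4454090}{-3306722} + \frac{h{\left(-1674,428 \right)}}{813902} = - \frac{4454090}{-3306722} + \frac{599}{813902} = \left(-4454090\right) \left(- \frac{1}{3306722}\right) + 599 \cdot \frac{1}{813902} = \frac{2227045}{1653361} + \frac{599}{813902} = \frac{1813586742829}{1345673824622}$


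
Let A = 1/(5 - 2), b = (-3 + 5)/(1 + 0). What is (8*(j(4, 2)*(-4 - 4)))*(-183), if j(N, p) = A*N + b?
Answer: 39040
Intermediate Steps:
b = 2 (b = 2/1 = 2*1 = 2)
A = ⅓ (A = 1/3 = ⅓ ≈ 0.33333)
j(N, p) = 2 + N/3 (j(N, p) = N/3 + 2 = 2 + N/3)
(8*(j(4, 2)*(-4 - 4)))*(-183) = (8*((2 + (⅓)*4)*(-4 - 4)))*(-183) = (8*((2 + 4/3)*(-8)))*(-183) = (8*((10/3)*(-8)))*(-183) = (8*(-80/3))*(-183) = -640/3*(-183) = 39040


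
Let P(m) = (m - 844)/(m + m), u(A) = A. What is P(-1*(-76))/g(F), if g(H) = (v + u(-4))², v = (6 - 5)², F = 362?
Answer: -32/57 ≈ -0.56140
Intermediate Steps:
v = 1 (v = 1² = 1)
g(H) = 9 (g(H) = (1 - 4)² = (-3)² = 9)
P(m) = (-844 + m)/(2*m) (P(m) = (-844 + m)/((2*m)) = (-844 + m)*(1/(2*m)) = (-844 + m)/(2*m))
P(-1*(-76))/g(F) = ((-844 - 1*(-76))/(2*((-1*(-76)))))/9 = ((½)*(-844 + 76)/76)*(⅑) = ((½)*(1/76)*(-768))*(⅑) = -96/19*⅑ = -32/57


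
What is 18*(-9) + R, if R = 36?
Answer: -126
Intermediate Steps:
18*(-9) + R = 18*(-9) + 36 = -162 + 36 = -126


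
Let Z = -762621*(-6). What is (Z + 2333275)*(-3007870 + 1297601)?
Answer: -11816250231269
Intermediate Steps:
Z = 4575726
(Z + 2333275)*(-3007870 + 1297601) = (4575726 + 2333275)*(-3007870 + 1297601) = 6909001*(-1710269) = -11816250231269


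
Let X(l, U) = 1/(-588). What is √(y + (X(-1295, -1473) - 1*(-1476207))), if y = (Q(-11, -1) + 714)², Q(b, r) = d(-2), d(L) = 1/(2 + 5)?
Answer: √3503669181/42 ≈ 1409.3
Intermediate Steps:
d(L) = ⅐ (d(L) = 1/7 = ⅐)
Q(b, r) = ⅐
X(l, U) = -1/588
y = 24990001/49 (y = (⅐ + 714)² = (4999/7)² = 24990001/49 ≈ 5.1000e+5)
√(y + (X(-1295, -1473) - 1*(-1476207))) = √(24990001/49 + (-1/588 - 1*(-1476207))) = √(24990001/49 + (-1/588 + 1476207)) = √(24990001/49 + 868009715/588) = √(1167889727/588) = √3503669181/42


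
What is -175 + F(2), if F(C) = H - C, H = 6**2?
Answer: -141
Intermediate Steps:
H = 36
F(C) = 36 - C
-175 + F(2) = -175 + (36 - 1*2) = -175 + (36 - 2) = -175 + 34 = -141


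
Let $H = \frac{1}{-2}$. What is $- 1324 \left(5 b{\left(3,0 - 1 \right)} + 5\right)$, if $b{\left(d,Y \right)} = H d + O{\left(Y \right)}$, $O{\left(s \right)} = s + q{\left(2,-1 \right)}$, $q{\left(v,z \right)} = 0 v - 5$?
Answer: $43030$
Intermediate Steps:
$q{\left(v,z \right)} = -5$ ($q{\left(v,z \right)} = 0 - 5 = -5$)
$O{\left(s \right)} = -5 + s$ ($O{\left(s \right)} = s - 5 = -5 + s$)
$H = - \frac{1}{2} \approx -0.5$
$b{\left(d,Y \right)} = -5 + Y - \frac{d}{2}$ ($b{\left(d,Y \right)} = - \frac{d}{2} + \left(-5 + Y\right) = -5 + Y - \frac{d}{2}$)
$- 1324 \left(5 b{\left(3,0 - 1 \right)} + 5\right) = - 1324 \left(5 \left(-5 + \left(0 - 1\right) - \frac{3}{2}\right) + 5\right) = - 1324 \left(5 \left(-5 - 1 - \frac{3}{2}\right) + 5\right) = - 1324 \left(5 \left(- \frac{15}{2}\right) + 5\right) = - 1324 \left(- \frac{75}{2} + 5\right) = \left(-1324\right) \left(- \frac{65}{2}\right) = 43030$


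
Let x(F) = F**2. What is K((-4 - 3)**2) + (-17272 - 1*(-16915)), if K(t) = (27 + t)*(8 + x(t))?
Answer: 182727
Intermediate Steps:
K(t) = (8 + t**2)*(27 + t) (K(t) = (27 + t)*(8 + t**2) = (8 + t**2)*(27 + t))
K((-4 - 3)**2) + (-17272 - 1*(-16915)) = (216 + ((-4 - 3)**2)**3 + 8*(-4 - 3)**2 + 27*((-4 - 3)**2)**2) + (-17272 - 1*(-16915)) = (216 + ((-7)**2)**3 + 8*(-7)**2 + 27*((-7)**2)**2) + (-17272 + 16915) = (216 + 49**3 + 8*49 + 27*49**2) - 357 = (216 + 117649 + 392 + 27*2401) - 357 = (216 + 117649 + 392 + 64827) - 357 = 183084 - 357 = 182727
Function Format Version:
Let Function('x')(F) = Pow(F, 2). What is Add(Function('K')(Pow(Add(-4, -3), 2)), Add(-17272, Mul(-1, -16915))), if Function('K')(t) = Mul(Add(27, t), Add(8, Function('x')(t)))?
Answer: 182727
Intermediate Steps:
Function('K')(t) = Mul(Add(8, Pow(t, 2)), Add(27, t)) (Function('K')(t) = Mul(Add(27, t), Add(8, Pow(t, 2))) = Mul(Add(8, Pow(t, 2)), Add(27, t)))
Add(Function('K')(Pow(Add(-4, -3), 2)), Add(-17272, Mul(-1, -16915))) = Add(Add(216, Pow(Pow(Add(-4, -3), 2), 3), Mul(8, Pow(Add(-4, -3), 2)), Mul(27, Pow(Pow(Add(-4, -3), 2), 2))), Add(-17272, Mul(-1, -16915))) = Add(Add(216, Pow(Pow(-7, 2), 3), Mul(8, Pow(-7, 2)), Mul(27, Pow(Pow(-7, 2), 2))), Add(-17272, 16915)) = Add(Add(216, Pow(49, 3), Mul(8, 49), Mul(27, Pow(49, 2))), -357) = Add(Add(216, 117649, 392, Mul(27, 2401)), -357) = Add(Add(216, 117649, 392, 64827), -357) = Add(183084, -357) = 182727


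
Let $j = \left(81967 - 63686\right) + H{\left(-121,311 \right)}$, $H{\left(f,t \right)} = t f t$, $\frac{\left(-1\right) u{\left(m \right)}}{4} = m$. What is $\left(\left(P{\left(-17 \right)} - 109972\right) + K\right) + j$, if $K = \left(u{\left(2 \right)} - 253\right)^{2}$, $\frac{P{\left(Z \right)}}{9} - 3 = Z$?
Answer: $-11726937$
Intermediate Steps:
$u{\left(m \right)} = - 4 m$
$P{\left(Z \right)} = 27 + 9 Z$
$H{\left(f,t \right)} = f t^{2}$ ($H{\left(f,t \right)} = f t t = f t^{2}$)
$K = 68121$ ($K = \left(\left(-4\right) 2 - 253\right)^{2} = \left(-8 - 253\right)^{2} = \left(-261\right)^{2} = 68121$)
$j = -11684960$ ($j = \left(81967 - 63686\right) - 121 \cdot 311^{2} = 18281 - 11703241 = -11684960$)
$\left(\left(P{\left(-17 \right)} - 109972\right) + K\right) + j = \left(\left(\left(27 + 9 \left(-17\right)\right) - 109972\right) + 68121\right) - 11684960 = \left(\left(\left(27 - 153\right) - 109972\right) + 68121\right) - 11684960 = \left(\left(-126 - 109972\right) + 68121\right) - 11684960 = \left(-110098 + 68121\right) - 11684960 = -41977 - 11684960 = -11726937$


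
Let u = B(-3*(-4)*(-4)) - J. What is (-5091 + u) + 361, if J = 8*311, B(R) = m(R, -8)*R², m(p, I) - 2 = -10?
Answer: -25650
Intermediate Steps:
m(p, I) = -8 (m(p, I) = 2 - 10 = -8)
B(R) = -8*R²
J = 2488
u = -20920 (u = -8*(-3*(-4)*(-4))² - 1*2488 = -8*(12*(-4))² - 2488 = -8*(-48)² - 2488 = -8*2304 - 2488 = -18432 - 2488 = -20920)
(-5091 + u) + 361 = (-5091 - 20920) + 361 = -26011 + 361 = -25650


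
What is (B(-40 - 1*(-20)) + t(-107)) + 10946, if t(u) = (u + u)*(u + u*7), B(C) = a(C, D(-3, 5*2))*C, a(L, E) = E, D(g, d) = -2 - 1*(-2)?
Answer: 194130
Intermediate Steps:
D(g, d) = 0 (D(g, d) = -2 + 2 = 0)
B(C) = 0 (B(C) = 0*C = 0)
t(u) = 16*u² (t(u) = (2*u)*(u + 7*u) = (2*u)*(8*u) = 16*u²)
(B(-40 - 1*(-20)) + t(-107)) + 10946 = (0 + 16*(-107)²) + 10946 = (0 + 16*11449) + 10946 = (0 + 183184) + 10946 = 183184 + 10946 = 194130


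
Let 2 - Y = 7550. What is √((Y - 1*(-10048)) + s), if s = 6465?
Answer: √8965 ≈ 94.684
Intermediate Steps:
Y = -7548 (Y = 2 - 1*7550 = 2 - 7550 = -7548)
√((Y - 1*(-10048)) + s) = √((-7548 - 1*(-10048)) + 6465) = √((-7548 + 10048) + 6465) = √(2500 + 6465) = √8965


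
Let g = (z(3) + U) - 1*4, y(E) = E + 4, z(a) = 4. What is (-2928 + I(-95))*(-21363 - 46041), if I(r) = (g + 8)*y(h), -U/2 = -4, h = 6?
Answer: 186574272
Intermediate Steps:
U = 8 (U = -2*(-4) = 8)
y(E) = 4 + E
g = 8 (g = (4 + 8) - 1*4 = 12 - 4 = 8)
I(r) = 160 (I(r) = (8 + 8)*(4 + 6) = 16*10 = 160)
(-2928 + I(-95))*(-21363 - 46041) = (-2928 + 160)*(-21363 - 46041) = -2768*(-67404) = 186574272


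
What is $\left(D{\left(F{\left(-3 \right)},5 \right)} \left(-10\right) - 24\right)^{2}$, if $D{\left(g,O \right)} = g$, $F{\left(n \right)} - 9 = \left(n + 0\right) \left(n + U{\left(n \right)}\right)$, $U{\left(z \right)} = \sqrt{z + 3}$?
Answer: $41616$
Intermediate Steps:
$U{\left(z \right)} = \sqrt{3 + z}$
$F{\left(n \right)} = 9 + n \left(n + \sqrt{3 + n}\right)$ ($F{\left(n \right)} = 9 + \left(n + 0\right) \left(n + \sqrt{3 + n}\right) = 9 + n \left(n + \sqrt{3 + n}\right)$)
$\left(D{\left(F{\left(-3 \right)},5 \right)} \left(-10\right) - 24\right)^{2} = \left(\left(9 + \left(-3\right)^{2} - 3 \sqrt{3 - 3}\right) \left(-10\right) - 24\right)^{2} = \left(\left(9 + 9 - 3 \sqrt{0}\right) \left(-10\right) - 24\right)^{2} = \left(\left(9 + 9 - 0\right) \left(-10\right) - 24\right)^{2} = \left(\left(9 + 9 + 0\right) \left(-10\right) - 24\right)^{2} = \left(18 \left(-10\right) - 24\right)^{2} = \left(-180 - 24\right)^{2} = \left(-204\right)^{2} = 41616$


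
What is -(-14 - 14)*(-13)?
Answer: -364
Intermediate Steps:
-(-14 - 14)*(-13) = -(-28)*(-13) = -1*364 = -364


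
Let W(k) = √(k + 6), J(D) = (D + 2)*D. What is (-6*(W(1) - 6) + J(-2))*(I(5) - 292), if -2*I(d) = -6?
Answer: -10404 + 1734*√7 ≈ -5816.3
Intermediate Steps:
J(D) = D*(2 + D) (J(D) = (2 + D)*D = D*(2 + D))
I(d) = 3 (I(d) = -½*(-6) = 3)
W(k) = √(6 + k)
(-6*(W(1) - 6) + J(-2))*(I(5) - 292) = (-6*(√(6 + 1) - 6) - 2*(2 - 2))*(3 - 292) = (-6*(√7 - 6) - 2*0)*(-289) = (-6*(-6 + √7) + 0)*(-289) = ((36 - 6*√7) + 0)*(-289) = (36 - 6*√7)*(-289) = -10404 + 1734*√7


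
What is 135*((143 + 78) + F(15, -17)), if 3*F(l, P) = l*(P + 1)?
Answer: 19035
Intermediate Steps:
F(l, P) = l*(1 + P)/3 (F(l, P) = (l*(P + 1))/3 = (l*(1 + P))/3 = l*(1 + P)/3)
135*((143 + 78) + F(15, -17)) = 135*((143 + 78) + (1/3)*15*(1 - 17)) = 135*(221 + (1/3)*15*(-16)) = 135*(221 - 80) = 135*141 = 19035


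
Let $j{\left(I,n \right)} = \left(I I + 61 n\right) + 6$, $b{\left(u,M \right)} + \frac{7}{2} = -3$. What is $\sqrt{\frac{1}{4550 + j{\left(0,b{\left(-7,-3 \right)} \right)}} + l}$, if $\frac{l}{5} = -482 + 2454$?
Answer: $\frac{\sqrt{682368820098}}{8319} \approx 99.297$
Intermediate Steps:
$b{\left(u,M \right)} = - \frac{13}{2}$ ($b{\left(u,M \right)} = - \frac{7}{2} - 3 = - \frac{13}{2}$)
$j{\left(I,n \right)} = 6 + I^{2} + 61 n$ ($j{\left(I,n \right)} = \left(I^{2} + 61 n\right) + 6 = 6 + I^{2} + 61 n$)
$l = 9860$ ($l = 5 \left(-482 + 2454\right) = 5 \cdot 1972 = 9860$)
$\sqrt{\frac{1}{4550 + j{\left(0,b{\left(-7,-3 \right)} \right)}} + l} = \sqrt{\frac{1}{4550 + \left(6 + 0^{2} + 61 \left(- \frac{13}{2}\right)\right)} + 9860} = \sqrt{\frac{1}{4550 + \left(6 + 0 - \frac{793}{2}\right)} + 9860} = \sqrt{\frac{1}{4550 - \frac{781}{2}} + 9860} = \sqrt{\frac{1}{\frac{8319}{2}} + 9860} = \sqrt{\frac{2}{8319} + 9860} = \sqrt{\frac{82025342}{8319}} = \frac{\sqrt{682368820098}}{8319}$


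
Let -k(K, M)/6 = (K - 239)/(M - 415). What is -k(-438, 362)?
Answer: 4062/53 ≈ 76.641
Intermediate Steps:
k(K, M) = -6*(-239 + K)/(-415 + M) (k(K, M) = -6*(K - 239)/(M - 415) = -6*(-239 + K)/(-415 + M))
-k(-438, 362) = -6*(239 - 1*(-438))/(-415 + 362) = -6*(239 + 438)/(-53) = -6*(-1)*677/53 = -1*(-4062/53) = 4062/53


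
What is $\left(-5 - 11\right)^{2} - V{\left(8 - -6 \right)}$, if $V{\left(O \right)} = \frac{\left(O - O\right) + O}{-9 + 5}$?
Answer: $\frac{519}{2} \approx 259.5$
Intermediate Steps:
$V{\left(O \right)} = - \frac{O}{4}$ ($V{\left(O \right)} = \frac{0 + O}{-4} = O \left(- \frac{1}{4}\right) = - \frac{O}{4}$)
$\left(-5 - 11\right)^{2} - V{\left(8 - -6 \right)} = \left(-5 - 11\right)^{2} - - \frac{8 - -6}{4} = \left(-16\right)^{2} - - \frac{8 + 6}{4} = 256 - \left(- \frac{1}{4}\right) 14 = 256 - - \frac{7}{2} = 256 + \frac{7}{2} = \frac{519}{2}$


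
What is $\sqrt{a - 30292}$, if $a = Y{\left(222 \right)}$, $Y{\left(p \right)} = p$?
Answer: $i \sqrt{30070} \approx 173.41 i$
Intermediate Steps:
$a = 222$
$\sqrt{a - 30292} = \sqrt{222 - 30292} = \sqrt{-30070} = i \sqrt{30070}$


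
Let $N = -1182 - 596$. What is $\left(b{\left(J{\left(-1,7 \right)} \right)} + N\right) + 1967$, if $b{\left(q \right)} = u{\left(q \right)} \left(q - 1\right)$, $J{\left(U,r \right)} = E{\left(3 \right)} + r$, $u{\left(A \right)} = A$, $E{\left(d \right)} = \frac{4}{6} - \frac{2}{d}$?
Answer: $231$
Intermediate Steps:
$E{\left(d \right)} = \frac{2}{3} - \frac{2}{d}$ ($E{\left(d \right)} = 4 \cdot \frac{1}{6} - \frac{2}{d} = \frac{2}{3} - \frac{2}{d}$)
$J{\left(U,r \right)} = r$ ($J{\left(U,r \right)} = \left(\frac{2}{3} - \frac{2}{3}\right) + r = 0 + r = r$)
$b{\left(q \right)} = q \left(-1 + q\right)$ ($b{\left(q \right)} = q \left(q - 1\right) = q \left(-1 + q\right)$)
$N = -1778$
$\left(b{\left(J{\left(-1,7 \right)} \right)} + N\right) + 1967 = \left(7 \left(-1 + 7\right) - 1778\right) + 1967 = \left(7 \cdot 6 - 1778\right) + 1967 = \left(42 - 1778\right) + 1967 = -1736 + 1967 = 231$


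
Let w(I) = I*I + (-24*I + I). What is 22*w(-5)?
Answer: 3080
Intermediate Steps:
w(I) = I² - 23*I
22*w(-5) = 22*(-5*(-23 - 5)) = 22*(-5*(-28)) = 22*140 = 3080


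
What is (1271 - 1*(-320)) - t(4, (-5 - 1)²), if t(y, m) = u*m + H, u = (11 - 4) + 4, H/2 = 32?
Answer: 1131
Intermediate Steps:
H = 64 (H = 2*32 = 64)
u = 11 (u = 7 + 4 = 11)
t(y, m) = 64 + 11*m (t(y, m) = 11*m + 64 = 64 + 11*m)
(1271 - 1*(-320)) - t(4, (-5 - 1)²) = (1271 - 1*(-320)) - (64 + 11*(-5 - 1)²) = (1271 + 320) - (64 + 11*(-6)²) = 1591 - (64 + 11*36) = 1591 - (64 + 396) = 1591 - 1*460 = 1591 - 460 = 1131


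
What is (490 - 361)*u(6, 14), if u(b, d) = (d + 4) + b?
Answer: 3096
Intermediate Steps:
u(b, d) = 4 + b + d (u(b, d) = (4 + d) + b = 4 + b + d)
(490 - 361)*u(6, 14) = (490 - 361)*(4 + 6 + 14) = 129*24 = 3096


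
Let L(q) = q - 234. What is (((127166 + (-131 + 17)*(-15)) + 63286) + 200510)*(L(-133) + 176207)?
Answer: 69047444480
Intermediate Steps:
L(q) = -234 + q
(((127166 + (-131 + 17)*(-15)) + 63286) + 200510)*(L(-133) + 176207) = (((127166 + (-131 + 17)*(-15)) + 63286) + 200510)*((-234 - 133) + 176207) = (((127166 - 114*(-15)) + 63286) + 200510)*(-367 + 176207) = (((127166 + 1710) + 63286) + 200510)*175840 = ((128876 + 63286) + 200510)*175840 = (192162 + 200510)*175840 = 392672*175840 = 69047444480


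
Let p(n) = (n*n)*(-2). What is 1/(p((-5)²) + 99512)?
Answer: 1/98262 ≈ 1.0177e-5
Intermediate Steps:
p(n) = -2*n² (p(n) = n²*(-2) = -2*n²)
1/(p((-5)²) + 99512) = 1/(-2*((-5)²)² + 99512) = 1/(-2*25² + 99512) = 1/(-2*625 + 99512) = 1/(-1250 + 99512) = 1/98262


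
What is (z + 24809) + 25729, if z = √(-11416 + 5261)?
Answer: 50538 + I*√6155 ≈ 50538.0 + 78.454*I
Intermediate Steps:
z = I*√6155 (z = √(-6155) = I*√6155 ≈ 78.454*I)
(z + 24809) + 25729 = (I*√6155 + 24809) + 25729 = (24809 + I*√6155) + 25729 = 50538 + I*√6155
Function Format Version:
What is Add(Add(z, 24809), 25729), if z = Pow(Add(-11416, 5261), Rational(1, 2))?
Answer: Add(50538, Mul(I, Pow(6155, Rational(1, 2)))) ≈ Add(50538., Mul(78.454, I))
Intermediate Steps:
z = Mul(I, Pow(6155, Rational(1, 2))) (z = Pow(-6155, Rational(1, 2)) = Mul(I, Pow(6155, Rational(1, 2))) ≈ Mul(78.454, I))
Add(Add(z, 24809), 25729) = Add(Add(Mul(I, Pow(6155, Rational(1, 2))), 24809), 25729) = Add(Add(24809, Mul(I, Pow(6155, Rational(1, 2)))), 25729) = Add(50538, Mul(I, Pow(6155, Rational(1, 2))))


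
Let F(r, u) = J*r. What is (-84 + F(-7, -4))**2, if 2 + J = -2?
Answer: 3136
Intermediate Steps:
J = -4 (J = -2 - 2 = -4)
F(r, u) = -4*r
(-84 + F(-7, -4))**2 = (-84 - 4*(-7))**2 = (-84 + 28)**2 = (-56)**2 = 3136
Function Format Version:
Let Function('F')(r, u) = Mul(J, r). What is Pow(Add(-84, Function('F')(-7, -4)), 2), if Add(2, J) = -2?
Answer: 3136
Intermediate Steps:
J = -4 (J = Add(-2, -2) = -4)
Function('F')(r, u) = Mul(-4, r)
Pow(Add(-84, Function('F')(-7, -4)), 2) = Pow(Add(-84, Mul(-4, -7)), 2) = Pow(Add(-84, 28), 2) = Pow(-56, 2) = 3136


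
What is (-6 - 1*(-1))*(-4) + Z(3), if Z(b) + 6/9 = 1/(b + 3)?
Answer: 39/2 ≈ 19.500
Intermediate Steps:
Z(b) = -⅔ + 1/(3 + b) (Z(b) = -⅔ + 1/(b + 3) = -⅔ + 1/(3 + b))
(-6 - 1*(-1))*(-4) + Z(3) = (-6 - 1*(-1))*(-4) + (-3 - 2*3)/(3*(3 + 3)) = (-6 + 1)*(-4) + (⅓)*(-3 - 6)/6 = -5*(-4) + (⅓)*(⅙)*(-9) = 20 - ½ = 39/2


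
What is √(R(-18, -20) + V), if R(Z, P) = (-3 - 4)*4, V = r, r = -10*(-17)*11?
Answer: √1842 ≈ 42.919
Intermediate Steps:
r = 1870 (r = 170*11 = 1870)
V = 1870
R(Z, P) = -28 (R(Z, P) = -7*4 = -28)
√(R(-18, -20) + V) = √(-28 + 1870) = √1842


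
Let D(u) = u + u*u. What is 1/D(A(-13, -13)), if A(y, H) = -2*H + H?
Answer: 1/182 ≈ 0.0054945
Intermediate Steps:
A(y, H) = -H
D(u) = u + u**2
1/D(A(-13, -13)) = 1/((-1*(-13))*(1 - 1*(-13))) = 1/(13*(1 + 13)) = 1/(13*14) = 1/182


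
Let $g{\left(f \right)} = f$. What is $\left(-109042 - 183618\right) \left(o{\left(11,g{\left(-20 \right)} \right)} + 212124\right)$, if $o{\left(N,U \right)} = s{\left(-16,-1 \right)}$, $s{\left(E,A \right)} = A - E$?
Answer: $-62084599740$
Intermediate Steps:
$o{\left(N,U \right)} = 15$ ($o{\left(N,U \right)} = -1 - -16 = -1 + 16 = 15$)
$\left(-109042 - 183618\right) \left(o{\left(11,g{\left(-20 \right)} \right)} + 212124\right) = \left(-109042 - 183618\right) \left(15 + 212124\right) = \left(-292660\right) 212139 = -62084599740$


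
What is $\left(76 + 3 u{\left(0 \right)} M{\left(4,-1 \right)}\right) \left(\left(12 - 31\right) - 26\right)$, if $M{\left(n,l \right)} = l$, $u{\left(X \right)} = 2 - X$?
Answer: $-3150$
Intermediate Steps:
$\left(76 + 3 u{\left(0 \right)} M{\left(4,-1 \right)}\right) \left(\left(12 - 31\right) - 26\right) = \left(76 + 3 \left(2 - 0\right) \left(-1\right)\right) \left(\left(12 - 31\right) - 26\right) = \left(76 + 3 \left(2 + 0\right) \left(-1\right)\right) \left(-19 - 26\right) = \left(76 + 3 \cdot 2 \left(-1\right)\right) \left(-45\right) = \left(76 + 6 \left(-1\right)\right) \left(-45\right) = \left(76 - 6\right) \left(-45\right) = 70 \left(-45\right) = -3150$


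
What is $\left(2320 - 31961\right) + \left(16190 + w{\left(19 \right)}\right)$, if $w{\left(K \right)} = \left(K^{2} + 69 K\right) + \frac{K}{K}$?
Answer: $-11778$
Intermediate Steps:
$w{\left(K \right)} = 1 + K^{2} + 69 K$ ($w{\left(K \right)} = \left(K^{2} + 69 K\right) + 1 = 1 + K^{2} + 69 K$)
$\left(2320 - 31961\right) + \left(16190 + w{\left(19 \right)}\right) = \left(2320 - 31961\right) + \left(16190 + \left(1 + 19^{2} + 69 \cdot 19\right)\right) = -29641 + \left(16190 + \left(1 + 361 + 1311\right)\right) = -29641 + \left(16190 + 1673\right) = -29641 + 17863 = -11778$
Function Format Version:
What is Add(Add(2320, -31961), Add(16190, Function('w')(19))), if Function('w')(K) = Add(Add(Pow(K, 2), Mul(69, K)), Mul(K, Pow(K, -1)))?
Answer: -11778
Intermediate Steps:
Function('w')(K) = Add(1, Pow(K, 2), Mul(69, K)) (Function('w')(K) = Add(Add(Pow(K, 2), Mul(69, K)), 1) = Add(1, Pow(K, 2), Mul(69, K)))
Add(Add(2320, -31961), Add(16190, Function('w')(19))) = Add(Add(2320, -31961), Add(16190, Add(1, Pow(19, 2), Mul(69, 19)))) = Add(-29641, Add(16190, Add(1, 361, 1311))) = Add(-29641, Add(16190, 1673)) = Add(-29641, 17863) = -11778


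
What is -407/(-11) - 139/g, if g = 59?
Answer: 2044/59 ≈ 34.644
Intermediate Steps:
-407/(-11) - 139/g = -407/(-11) - 139/59 = -407*(-1/11) - 139*1/59 = 37 - 139/59 = 2044/59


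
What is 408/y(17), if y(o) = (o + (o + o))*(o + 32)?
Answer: 8/49 ≈ 0.16327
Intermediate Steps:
y(o) = 3*o*(32 + o) (y(o) = (o + 2*o)*(32 + o) = (3*o)*(32 + o) = 3*o*(32 + o))
408/y(17) = 408/((3*17*(32 + 17))) = 408/((3*17*49)) = 408/2499 = 408*(1/2499) = 8/49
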